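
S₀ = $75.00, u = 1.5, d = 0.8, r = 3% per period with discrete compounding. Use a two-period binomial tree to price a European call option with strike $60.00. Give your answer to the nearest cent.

Risk-neutral probability p = (1 + 0.03 − 0.8)/(1.5 − 0.8) = 0.2300/0.7000 = 0.3286
Terminal stock prices: S_uu = 168.8, S_ud = 90, S_dd = 48
Terminal payoffs (S − K): max(108.8, 0) = 108.8, max(30, 0) = 30, max(-12, 0) = 0
Node u (S = 112.5): V_u = 1/1.03·[0.3286·108.7500 + 0.6714·30.0000] = 54.2476
Node d (S = 60): V_d = 1/1.03·[0.3286·30.0000 + 0.6714·0.0000] = 9.5700
Node 0 (S = 75): V_0 = 1/1.03·[0.3286·54.2476 + 0.6714·9.5700] = 23.5435

$23.54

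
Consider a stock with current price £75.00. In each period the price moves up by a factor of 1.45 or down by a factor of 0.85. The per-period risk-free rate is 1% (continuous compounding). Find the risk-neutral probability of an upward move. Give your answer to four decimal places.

p = 0.2668

Risk-neutral probability p = (e^0.01 − 0.85)/(1.45 − 0.85) = 0.1601/0.6000 = 0.2668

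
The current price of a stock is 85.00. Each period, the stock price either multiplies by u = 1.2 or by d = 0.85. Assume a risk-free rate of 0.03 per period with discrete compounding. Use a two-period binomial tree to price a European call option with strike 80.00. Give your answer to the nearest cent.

Risk-neutral probability p = (1 + 0.03 − 0.85)/(1.2 − 0.85) = 0.1800/0.3500 = 0.5143
Terminal stock prices: S_uu = 122.4, S_ud = 86.7, S_dd = 61.41
Terminal payoffs (S − K): max(42.4, 0) = 42.4, max(6.7, 0) = 6.7, max(-18.59, 0) = 0
Node u (S = 102): V_u = 1/1.03·[0.5143·42.4000 + 0.4857·6.7000] = 24.3301
Node d (S = 72.25): V_d = 1/1.03·[0.5143·6.7000 + 0.4857·0.0000] = 3.3454
Node 0 (S = 85): V_0 = 1/1.03·[0.5143·24.3301 + 0.4857·3.3454] = 13.7257

13.73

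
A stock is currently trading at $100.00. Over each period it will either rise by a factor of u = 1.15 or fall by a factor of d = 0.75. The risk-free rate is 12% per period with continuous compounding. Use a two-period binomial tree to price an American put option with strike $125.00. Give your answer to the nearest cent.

Risk-neutral probability p = (e^0.12 − 0.75)/(1.15 − 0.75) = 0.3775/0.4000 = 0.9437
Terminal stock prices: S_uu = 132.2, S_ud = 86.25, S_dd = 56.25
Terminal payoffs (K − S): max(-7.25, 0) = 0, max(38.75, 0) = 38.75, max(68.75, 0) = 68.75
Node u (S = 115): continuation = e^(−0.12)·[0.9437·0.0000 + 0.0563·38.7500] = 1.9335; exercise value = 10.0000 > continuation, so V_u = 10.0000 (exercise)
Node d (S = 75): continuation = e^(−0.12)·[0.9437·38.7500 + 0.0563·68.7500] = 35.8651; exercise value = 50.0000 > continuation, so V_d = 50.0000 (exercise)
Node 0 (S = 100): continuation = e^(−0.12)·[0.9437·10.0000 + 0.0563·50.0000] = 10.8651; exercise value = 25.0000 > continuation, so V_0 = 25.0000 (exercise)

$25.00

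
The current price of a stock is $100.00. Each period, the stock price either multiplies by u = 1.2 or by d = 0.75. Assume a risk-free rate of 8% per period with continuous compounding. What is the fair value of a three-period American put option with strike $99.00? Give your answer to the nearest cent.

Risk-neutral probability p = (e^0.08 − 0.75)/(1.2 − 0.75) = 0.3333/0.4500 = 0.7406
Terminal stock prices: S_uuu = 172.8, S_uud = 108, S_udd = 67.5, S_ddd = 42.19
Terminal payoffs (K − S): max(-73.8, 0) = 0, max(-9, 0) = 0, max(31.5, 0) = 31.5, max(56.81, 0) = 56.81
Node uu (S = 144): continuation = e^(−0.08)·[0.7406·0.0000 + 0.2594·0.0000] = 0.0000; exercise value = 0.0000 ≤ continuation, so V_uu = 0.0000
Node ud (S = 90): continuation = e^(−0.08)·[0.7406·0.0000 + 0.2594·31.5000] = 7.5418; exercise value = 9.0000 > continuation, so V_ud = 9.0000 (exercise)
Node dd (S = 56.25): continuation = e^(−0.08)·[0.7406·31.5000 + 0.2594·56.8125] = 35.1385; exercise value = 42.7500 > continuation, so V_dd = 42.7500 (exercise)
Node u (S = 120): continuation = e^(−0.08)·[0.7406·0.0000 + 0.2594·9.0000] = 2.1548; exercise value = 0.0000 ≤ continuation, so V_u = 2.1548
Node d (S = 75): continuation = e^(−0.08)·[0.7406·9.0000 + 0.2594·42.7500] = 16.3885; exercise value = 24.0000 > continuation, so V_d = 24.0000 (exercise)
Node 0 (S = 100): continuation = e^(−0.08)·[0.7406·2.1548 + 0.2594·24.0000] = 7.2193; exercise value = 0.0000 ≤ continuation, so V_0 = 7.2193

$7.22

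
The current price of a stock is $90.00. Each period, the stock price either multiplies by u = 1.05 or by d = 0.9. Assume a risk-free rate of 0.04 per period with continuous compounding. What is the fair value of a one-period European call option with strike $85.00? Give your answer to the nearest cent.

$8.57

Risk-neutral probability p = (e^0.04 − 0.9)/(1.05 − 0.9) = 0.1408/0.1500 = 0.9387
Terminal stock prices: S_u = 94.5, S_d = 81
Terminal payoffs (S − K): max(9.5, 0) = 9.5, max(-4, 0) = 0
Node 0 (S = 90): V_0 = e^(−0.04)·[0.9387·9.5000 + 0.0613·0.0000] = 8.5683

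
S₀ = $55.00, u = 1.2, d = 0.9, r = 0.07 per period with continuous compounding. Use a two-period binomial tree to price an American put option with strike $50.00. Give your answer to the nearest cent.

Risk-neutral probability p = (e^0.07 − 0.9)/(1.2 − 0.9) = 0.1725/0.3000 = 0.5750
Terminal stock prices: S_uu = 79.2, S_ud = 59.4, S_dd = 44.55
Terminal payoffs (K − S): max(-29.2, 0) = 0, max(-9.4, 0) = 0, max(5.45, 0) = 5.45
Node u (S = 66): continuation = e^(−0.07)·[0.5750·0.0000 + 0.4250·0.0000] = 0.0000; exercise value = 0.0000 ≤ continuation, so V_u = 0.0000
Node d (S = 49.5): continuation = e^(−0.07)·[0.5750·0.0000 + 0.4250·5.4500] = 2.1595; exercise value = 0.5000 ≤ continuation, so V_d = 2.1595
Node 0 (S = 55): continuation = e^(−0.07)·[0.5750·0.0000 + 0.4250·2.1595] = 0.8557; exercise value = 0.0000 ≤ continuation, so V_0 = 0.8557

$0.86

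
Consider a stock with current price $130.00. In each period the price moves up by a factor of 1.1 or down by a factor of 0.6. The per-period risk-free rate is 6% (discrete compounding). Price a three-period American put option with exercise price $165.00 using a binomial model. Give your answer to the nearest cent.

Risk-neutral probability p = (1 + 0.06 − 0.6)/(1.1 − 0.6) = 0.4600/0.5000 = 0.9200
Terminal stock prices: S_uuu = 173, S_uud = 94.38, S_udd = 51.48, S_ddd = 28.08
Terminal payoffs (K − S): max(-8.03, 0) = 0, max(70.62, 0) = 70.62, max(113.5, 0) = 113.5, max(136.9, 0) = 136.9
Node uu (S = 157.3): continuation = 1/1.06·[0.9200·0.0000 + 0.0800·70.6200] = 5.3298; exercise value = 7.7000 > continuation, so V_uu = 7.7000 (exercise)
Node ud (S = 85.8): continuation = 1/1.06·[0.9200·70.6200 + 0.0800·113.5200] = 69.8604; exercise value = 79.2000 > continuation, so V_ud = 79.2000 (exercise)
Node dd (S = 46.8): continuation = 1/1.06·[0.9200·113.5200 + 0.0800·136.9200] = 108.8604; exercise value = 118.2000 > continuation, so V_dd = 118.2000 (exercise)
Node u (S = 143): continuation = 1/1.06·[0.9200·7.7000 + 0.0800·79.2000] = 12.6604; exercise value = 22.0000 > continuation, so V_u = 22.0000 (exercise)
Node d (S = 78): continuation = 1/1.06·[0.9200·79.2000 + 0.0800·118.2000] = 77.6604; exercise value = 87.0000 > continuation, so V_d = 87.0000 (exercise)
Node 0 (S = 130): continuation = 1/1.06·[0.9200·22.0000 + 0.0800·87.0000] = 25.6604; exercise value = 35.0000 > continuation, so V_0 = 35.0000 (exercise)

$35.00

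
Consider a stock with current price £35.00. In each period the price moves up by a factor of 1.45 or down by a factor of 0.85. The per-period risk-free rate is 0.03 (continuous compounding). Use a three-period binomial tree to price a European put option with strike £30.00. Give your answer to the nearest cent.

Risk-neutral probability p = (e^0.03 − 0.85)/(1.45 − 0.85) = 0.1805/0.6000 = 0.3008
Terminal stock prices: S_uuu = 106.7, S_uud = 62.55, S_udd = 36.67, S_ddd = 21.49
Terminal payoffs (K − S): max(-76.7, 0) = 0, max(-32.55, 0) = 0, max(-6.667, 0) = 0, max(8.506, 0) = 8.506
Node uu (S = 73.59): V_uu = e^(−0.03)·[0.3008·0.0000 + 0.6992·0.0000] = 0.0000
Node ud (S = 43.14): V_ud = e^(−0.03)·[0.3008·0.0000 + 0.6992·0.0000] = 0.0000
Node dd (S = 25.29): V_dd = e^(−0.03)·[0.3008·0.0000 + 0.6992·8.5056] = 5.7717
Node u (S = 50.75): V_u = e^(−0.03)·[0.3008·0.0000 + 0.6992·0.0000] = 0.0000
Node d (S = 29.75): V_d = e^(−0.03)·[0.3008·0.0000 + 0.6992·5.7717] = 3.9166
Node 0 (S = 35): V_0 = e^(−0.03)·[0.3008·0.0000 + 0.6992·3.9166] = 2.6577

£2.66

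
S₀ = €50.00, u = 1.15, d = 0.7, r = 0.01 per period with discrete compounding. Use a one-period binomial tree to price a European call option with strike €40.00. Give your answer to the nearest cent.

Risk-neutral probability p = (1 + 0.01 − 0.7)/(1.15 − 0.7) = 0.3100/0.4500 = 0.6889
Terminal stock prices: S_u = 57.5, S_d = 35
Terminal payoffs (S − K): max(17.5, 0) = 17.5, max(-5, 0) = 0
Node 0 (S = 50): V_0 = 1/1.01·[0.6889·17.5000 + 0.3111·0.0000] = 11.9362

€11.94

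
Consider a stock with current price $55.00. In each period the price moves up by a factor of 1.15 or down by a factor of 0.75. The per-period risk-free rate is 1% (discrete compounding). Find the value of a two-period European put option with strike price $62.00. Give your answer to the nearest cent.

$10.23

Risk-neutral probability p = (1 + 0.01 − 0.75)/(1.15 − 0.75) = 0.2600/0.4000 = 0.6500
Terminal stock prices: S_uu = 72.74, S_ud = 47.44, S_dd = 30.94
Terminal payoffs (K − S): max(-10.74, 0) = 0, max(14.56, 0) = 14.56, max(31.06, 0) = 31.06
Node u (S = 63.25): V_u = 1/1.01·[0.6500·0.0000 + 0.3500·14.5625] = 5.0464
Node d (S = 41.25): V_d = 1/1.01·[0.6500·14.5625 + 0.3500·31.0625] = 20.1361
Node 0 (S = 55): V_0 = 1/1.01·[0.6500·5.0464 + 0.3500·20.1361] = 10.2256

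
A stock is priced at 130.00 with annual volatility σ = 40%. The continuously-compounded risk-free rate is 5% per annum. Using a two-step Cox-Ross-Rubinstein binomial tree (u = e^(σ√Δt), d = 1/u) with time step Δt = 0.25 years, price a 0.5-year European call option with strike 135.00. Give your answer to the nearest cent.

13.32

CRR parameters: u = e^(σ√Δt) = e^(0.4·√0.25) = 1.2214, d = 1/u = 0.8187
Per-period rate: rΔt = 0.05·0.25 = 0.0125, so R = e^0.0125 = 1.0126
Risk-neutral probability p = (e^0.0125 − 0.8187)/(1.2214 − 0.8187) = 0.1938/0.4027 = 0.4814
Terminal stock prices: S_uu = 193.9, S_ud = 130, S_dd = 87.14
Terminal payoffs (S − K): max(58.94, 0) = 58.94, max(-5, 0) = 0, max(-47.86, 0) = 0
Node u (S = 158.8): V_u = e^(−0.0125)·[0.4814·58.9372 + 0.5186·0.0000] = 28.0201
Node d (S = 106.4): V_d = e^(−0.0125)·[0.4814·0.0000 + 0.5186·0.0000] = 0.0000
Node 0 (S = 130): V_0 = e^(−0.0125)·[0.4814·28.0201 + 0.5186·0.0000] = 13.3214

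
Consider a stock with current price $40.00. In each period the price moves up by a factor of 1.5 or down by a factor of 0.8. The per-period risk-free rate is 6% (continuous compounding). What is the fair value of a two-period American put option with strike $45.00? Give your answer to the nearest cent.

$7.66

Risk-neutral probability p = (e^0.06 − 0.8)/(1.5 − 0.8) = 0.2618/0.7000 = 0.3741
Terminal stock prices: S_uu = 90, S_ud = 48, S_dd = 25.6
Terminal payoffs (K − S): max(-45, 0) = 0, max(-3, 0) = 0, max(19.4, 0) = 19.4
Node u (S = 60): continuation = e^(−0.06)·[0.3741·0.0000 + 0.6259·0.0000] = 0.0000; exercise value = 0.0000 ≤ continuation, so V_u = 0.0000
Node d (S = 32): continuation = e^(−0.06)·[0.3741·0.0000 + 0.6259·19.4000] = 11.4362; exercise value = 13.0000 > continuation, so V_d = 13.0000 (exercise)
Node 0 (S = 40): continuation = e^(−0.06)·[0.3741·0.0000 + 0.6259·13.0000] = 7.6634; exercise value = 5.0000 ≤ continuation, so V_0 = 7.6634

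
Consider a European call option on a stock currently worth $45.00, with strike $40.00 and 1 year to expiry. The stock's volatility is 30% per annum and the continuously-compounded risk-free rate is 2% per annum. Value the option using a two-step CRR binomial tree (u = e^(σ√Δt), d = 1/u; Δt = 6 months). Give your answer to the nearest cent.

$8.69

CRR parameters: u = e^(σ√Δt) = e^(0.3·√0.5) = 1.2363, d = 1/u = 0.8089
Per-period rate: rΔt = 0.02·0.5 = 0.01, so R = e^0.01 = 1.0101
Risk-neutral probability p = (e^0.01 − 0.8089)/(1.2363 − 0.8089) = 0.2012/0.4275 = 0.4707
Terminal stock prices: S_uu = 68.78, S_ud = 45, S_dd = 29.44
Terminal payoffs (S − K): max(28.78, 0) = 28.78, max(5, 0) = 5, max(-10.56, 0) = 0
Node u (S = 55.63): V_u = e^(−0.01)·[0.4707·28.7809 + 0.5293·5.0000] = 16.0320
Node d (S = 36.4): V_d = e^(−0.01)·[0.4707·5.0000 + 0.5293·0.0000] = 2.3300
Node 0 (S = 45): V_0 = e^(−0.01)·[0.4707·16.0320 + 0.5293·2.3300] = 8.6918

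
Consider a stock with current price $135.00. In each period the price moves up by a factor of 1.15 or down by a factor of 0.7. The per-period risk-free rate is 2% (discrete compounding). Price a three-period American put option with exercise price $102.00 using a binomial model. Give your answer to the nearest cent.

Risk-neutral probability p = (1 + 0.02 − 0.7)/(1.15 − 0.7) = 0.3200/0.4500 = 0.7111
Terminal stock prices: S_uuu = 205.3, S_uud = 125, S_udd = 76.07, S_ddd = 46.3
Terminal payoffs (K − S): max(-103.3, 0) = 0, max(-22.98, 0) = 0, max(25.93, 0) = 25.93, max(55.7, 0) = 55.7
Node uu (S = 178.5): continuation = 1/1.02·[0.7111·0.0000 + 0.2889·0.0000] = 0.0000; exercise value = 0.0000 ≤ continuation, so V_uu = 0.0000
Node ud (S = 108.7): continuation = 1/1.02·[0.7111·0.0000 + 0.2889·25.9275] = 7.3433; exercise value = 0.0000 ≤ continuation, so V_ud = 7.3433
Node dd (S = 66.15): continuation = 1/1.02·[0.7111·25.9275 + 0.2889·55.6950] = 33.8500; exercise value = 35.8500 > continuation, so V_dd = 35.8500 (exercise)
Node u (S = 155.2): continuation = 1/1.02·[0.7111·0.0000 + 0.2889·7.3433] = 2.0798; exercise value = 0.0000 ≤ continuation, so V_u = 2.0798
Node d (S = 94.5): continuation = 1/1.02·[0.7111·7.3433 + 0.2889·35.8500] = 15.2731; exercise value = 7.5000 ≤ continuation, so V_d = 15.2731
Node 0 (S = 135): continuation = 1/1.02·[0.7111·2.0798 + 0.2889·15.2731] = 5.7757; exercise value = 0.0000 ≤ continuation, so V_0 = 5.7757

$5.78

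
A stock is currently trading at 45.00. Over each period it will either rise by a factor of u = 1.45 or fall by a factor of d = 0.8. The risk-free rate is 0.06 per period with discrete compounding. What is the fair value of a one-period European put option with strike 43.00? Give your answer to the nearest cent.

3.96

Risk-neutral probability p = (1 + 0.06 − 0.8)/(1.45 − 0.8) = 0.2600/0.6500 = 0.4000
Terminal stock prices: S_u = 65.25, S_d = 36
Terminal payoffs (K − S): max(-22.25, 0) = 0, max(7, 0) = 7
Node 0 (S = 45): V_0 = 1/1.06·[0.4000·0.0000 + 0.6000·7.0000] = 3.9623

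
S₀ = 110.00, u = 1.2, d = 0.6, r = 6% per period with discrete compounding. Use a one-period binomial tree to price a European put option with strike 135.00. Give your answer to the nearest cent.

Risk-neutral probability p = (1 + 0.06 − 0.6)/(1.2 − 0.6) = 0.4600/0.6000 = 0.7667
Terminal stock prices: S_u = 132, S_d = 66
Terminal payoffs (K − S): max(3, 0) = 3, max(69, 0) = 69
Node 0 (S = 110): V_0 = 1/1.06·[0.7667·3.0000 + 0.2333·69.0000] = 17.3585

17.36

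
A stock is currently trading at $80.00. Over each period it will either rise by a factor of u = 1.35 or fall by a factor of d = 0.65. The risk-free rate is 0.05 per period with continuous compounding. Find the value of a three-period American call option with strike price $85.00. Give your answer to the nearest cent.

$21.67

Risk-neutral probability p = (e^0.05 − 0.65)/(1.35 − 0.65) = 0.4013/0.7000 = 0.5732
Terminal stock prices: S_uuu = 196.8, S_uud = 94.77, S_udd = 45.63, S_ddd = 21.97
Terminal payoffs (S − K): max(111.8, 0) = 111.8, max(9.77, 0) = 9.77, max(-39.37, 0) = 0, max(-63.03, 0) = 0
Node uu (S = 145.8): continuation = e^(−0.05)·[0.5732·111.8300 + 0.4268·9.7700] = 64.9455; exercise value = 60.8000 ≤ continuation, so V_uu = 64.9455
Node ud (S = 70.2): continuation = e^(−0.05)·[0.5732·9.7700 + 0.4268·0.0000] = 5.3275; exercise value = 0.0000 ≤ continuation, so V_ud = 5.3275
Node dd (S = 33.8): continuation = e^(−0.05)·[0.5732·0.0000 + 0.4268·0.0000] = 0.0000; exercise value = 0.0000 ≤ continuation, so V_dd = 0.0000
Node u (S = 108): continuation = e^(−0.05)·[0.5732·64.9455 + 0.4268·5.3275] = 37.5766; exercise value = 23.0000 ≤ continuation, so V_u = 37.5766
Node d (S = 52): continuation = e^(−0.05)·[0.5732·5.3275 + 0.4268·0.0000] = 2.9050; exercise value = 0.0000 ≤ continuation, so V_d = 2.9050
Node 0 (S = 80): continuation = e^(−0.05)·[0.5732·37.5766 + 0.4268·2.9050] = 21.6693; exercise value = 0.0000 ≤ continuation, so V_0 = 21.6693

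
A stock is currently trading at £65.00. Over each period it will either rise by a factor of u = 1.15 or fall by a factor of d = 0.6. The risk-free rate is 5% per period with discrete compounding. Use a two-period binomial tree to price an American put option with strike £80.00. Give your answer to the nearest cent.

Risk-neutral probability p = (1 + 0.05 − 0.6)/(1.15 − 0.6) = 0.4500/0.5500 = 0.8182
Terminal stock prices: S_uu = 85.96, S_ud = 44.85, S_dd = 23.4
Terminal payoffs (K − S): max(-5.962, 0) = 0, max(35.15, 0) = 35.15, max(56.6, 0) = 56.6
Node u (S = 74.75): continuation = 1/1.05·[0.8182·0.0000 + 0.1818·35.1500] = 6.0866; exercise value = 5.2500 ≤ continuation, so V_u = 6.0866
Node d (S = 39): continuation = 1/1.05·[0.8182·35.1500 + 0.1818·56.6000] = 37.1905; exercise value = 41.0000 > continuation, so V_d = 41.0000 (exercise)
Node 0 (S = 65): continuation = 1/1.05·[0.8182·6.0866 + 0.1818·41.0000] = 11.8424; exercise value = 15.0000 > continuation, so V_0 = 15.0000 (exercise)

£15.00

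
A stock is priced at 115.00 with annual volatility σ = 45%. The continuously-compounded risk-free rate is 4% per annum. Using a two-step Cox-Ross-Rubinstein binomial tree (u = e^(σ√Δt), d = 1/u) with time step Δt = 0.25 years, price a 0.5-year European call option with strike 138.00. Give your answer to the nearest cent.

CRR parameters: u = e^(σ√Δt) = e^(0.45·√0.25) = 1.2523, d = 1/u = 0.7985
Per-period rate: rΔt = 0.04·0.25 = 0.01, so R = e^0.01 = 1.0101
Risk-neutral probability p = (e^0.01 − 0.7985)/(1.2523 − 0.7985) = 0.2115/0.4538 = 0.4661
Terminal stock prices: S_uu = 180.4, S_ud = 115, S_dd = 73.33
Terminal payoffs (S − K): max(42.36, 0) = 42.36, max(-23, 0) = 0, max(-64.67, 0) = 0
Node u (S = 144): V_u = e^(−0.01)·[0.4661·42.3559 + 0.5339·0.0000] = 19.5470
Node d (S = 91.83): V_d = e^(−0.01)·[0.4661·0.0000 + 0.5339·0.0000] = 0.0000
Node 0 (S = 115): V_0 = e^(−0.01)·[0.4661·19.5470 + 0.5339·0.0000] = 9.0208

9.02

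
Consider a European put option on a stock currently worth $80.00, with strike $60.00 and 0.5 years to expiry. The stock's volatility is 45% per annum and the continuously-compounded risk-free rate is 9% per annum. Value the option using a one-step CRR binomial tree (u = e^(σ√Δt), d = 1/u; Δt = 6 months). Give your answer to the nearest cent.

CRR parameters: u = e^(σ√Δt) = e^(0.45·√0.5) = 1.3746, d = 1/u = 0.7275
Per-period rate: rΔt = 0.09·0.5 = 0.045, so R = e^0.045 = 1.0460
Risk-neutral probability p = (e^0.045 − 0.7275)/(1.3746 − 0.7275) = 0.3186/0.6472 = 0.4922
Terminal stock prices: S_u = 110, S_d = 58.2
Terminal payoffs (K − S): max(-49.97, 0) = 0, max(1.803, 0) = 1.803
Node 0 (S = 80): V_0 = e^(−0.045)·[0.4922·0.0000 + 0.5078·1.8033] = 0.8754

$0.88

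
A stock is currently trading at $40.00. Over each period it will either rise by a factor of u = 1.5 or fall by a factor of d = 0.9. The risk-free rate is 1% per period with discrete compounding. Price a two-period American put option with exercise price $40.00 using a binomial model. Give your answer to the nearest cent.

$4.97

Risk-neutral probability p = (1 + 0.01 − 0.9)/(1.5 − 0.9) = 0.1100/0.6000 = 0.1833
Terminal stock prices: S_uu = 90, S_ud = 54, S_dd = 32.4
Terminal payoffs (K − S): max(-50, 0) = 0, max(-14, 0) = 0, max(7.6, 0) = 7.6
Node u (S = 60): continuation = 1/1.01·[0.1833·0.0000 + 0.8167·0.0000] = 0.0000; exercise value = 0.0000 ≤ continuation, so V_u = 0.0000
Node d (S = 36): continuation = 1/1.01·[0.1833·0.0000 + 0.8167·7.6000] = 6.1452; exercise value = 4.0000 ≤ continuation, so V_d = 6.1452
Node 0 (S = 40): continuation = 1/1.01·[0.1833·0.0000 + 0.8167·6.1452] = 4.9689; exercise value = 0.0000 ≤ continuation, so V_0 = 4.9689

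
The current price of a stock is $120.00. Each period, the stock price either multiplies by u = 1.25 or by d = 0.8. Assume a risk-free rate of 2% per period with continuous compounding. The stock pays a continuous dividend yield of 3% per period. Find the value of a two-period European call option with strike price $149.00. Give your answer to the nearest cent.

$6.60

Per-period risk-free factor R = e^0.02 = 1.0202; dividend-adjusted growth = e^(0.02−0.03) = 0.9900.
Risk-neutral probability p = (0.9900 − 0.8)/(1.25 − 0.8) = 0.1900/0.4500 = 0.4223
Terminal stock prices: S_uu = 187.5, S_ud = 120, S_dd = 76.8
Terminal payoffs (S − K): max(38.5, 0) = 38.5, max(-29, 0) = 0, max(-72.2, 0) = 0
Node u (S = 150): V_u = e^(−0.02)·[0.4223·38.5000 + 0.5777·0.0000] = 15.9379
Node d (S = 96): V_d = e^(−0.02)·[0.4223·0.0000 + 0.5777·0.0000] = 0.0000
Node 0 (S = 120): V_0 = e^(−0.02)·[0.4223·15.9379 + 0.5777·0.0000] = 6.5978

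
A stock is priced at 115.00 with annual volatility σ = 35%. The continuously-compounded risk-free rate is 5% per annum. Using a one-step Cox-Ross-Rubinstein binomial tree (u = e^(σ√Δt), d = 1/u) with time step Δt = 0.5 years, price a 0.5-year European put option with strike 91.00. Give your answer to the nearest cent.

0.60

CRR parameters: u = e^(σ√Δt) = e^(0.35·√0.5) = 1.2808, d = 1/u = 0.7808
Per-period rate: rΔt = 0.05·0.5 = 0.025, so R = e^0.025 = 1.0253
Risk-neutral probability p = (e^0.025 − 0.7808)/(1.2808 − 0.7808) = 0.2446/0.5000 = 0.4891
Terminal stock prices: S_u = 147.3, S_d = 89.79
Terminal payoffs (K − S): max(-56.29, 0) = 0, max(1.213, 0) = 1.213
Node 0 (S = 115): V_0 = e^(−0.025)·[0.4891·0.0000 + 0.5109·1.2126] = 0.6043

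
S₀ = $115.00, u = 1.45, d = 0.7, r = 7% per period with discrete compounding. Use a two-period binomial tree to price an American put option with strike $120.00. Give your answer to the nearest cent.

Risk-neutral probability p = (1 + 0.07 − 0.7)/(1.45 − 0.7) = 0.3700/0.7500 = 0.4933
Terminal stock prices: S_uu = 241.8, S_ud = 116.7, S_dd = 56.35
Terminal payoffs (K − S): max(-121.8, 0) = 0, max(3.275, 0) = 3.275, max(63.65, 0) = 63.65
Node u (S = 166.8): continuation = 1/1.07·[0.4933·0.0000 + 0.5067·3.2750] = 1.5508; exercise value = 0.0000 ≤ continuation, so V_u = 1.5508
Node d (S = 80.5): continuation = 1/1.07·[0.4933·3.2750 + 0.5067·63.6500] = 31.6495; exercise value = 39.5000 > continuation, so V_d = 39.5000 (exercise)
Node 0 (S = 115): continuation = 1/1.07·[0.4933·1.5508 + 0.5067·39.5000] = 19.4191; exercise value = 5.0000 ≤ continuation, so V_0 = 19.4191

$19.42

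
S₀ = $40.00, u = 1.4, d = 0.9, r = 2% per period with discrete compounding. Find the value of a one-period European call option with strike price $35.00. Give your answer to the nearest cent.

$5.69

Risk-neutral probability p = (1 + 0.02 − 0.9)/(1.4 − 0.9) = 0.1200/0.5000 = 0.2400
Terminal stock prices: S_u = 56, S_d = 36
Terminal payoffs (S − K): max(21, 0) = 21, max(1, 0) = 1
Node 0 (S = 40): V_0 = 1/1.02·[0.2400·21.0000 + 0.7600·1.0000] = 5.6863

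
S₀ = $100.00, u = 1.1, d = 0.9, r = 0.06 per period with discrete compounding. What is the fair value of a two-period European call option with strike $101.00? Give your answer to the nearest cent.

Risk-neutral probability p = (1 + 0.06 − 0.9)/(1.1 − 0.9) = 0.1600/0.2000 = 0.8000
Terminal stock prices: S_uu = 121, S_ud = 99, S_dd = 81
Terminal payoffs (S − K): max(20, 0) = 20, max(-2, 0) = 0, max(-20, 0) = 0
Node u (S = 110): V_u = 1/1.06·[0.8000·20.0000 + 0.2000·0.0000] = 15.0943
Node d (S = 90): V_d = 1/1.06·[0.8000·0.0000 + 0.2000·0.0000] = 0.0000
Node 0 (S = 100): V_0 = 1/1.06·[0.8000·15.0943 + 0.2000·0.0000] = 11.3920

$11.39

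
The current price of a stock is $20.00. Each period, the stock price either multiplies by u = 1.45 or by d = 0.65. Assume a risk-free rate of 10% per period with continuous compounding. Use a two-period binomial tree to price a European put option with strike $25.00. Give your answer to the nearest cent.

Risk-neutral probability p = (e^0.1 − 0.65)/(1.45 − 0.65) = 0.4552/0.8000 = 0.5690
Terminal stock prices: S_uu = 42.05, S_ud = 18.85, S_dd = 8.45
Terminal payoffs (K − S): max(-17.05, 0) = 0, max(6.15, 0) = 6.15, max(16.55, 0) = 16.55
Node u (S = 29): V_u = e^(−0.1)·[0.5690·0.0000 + 0.4310·6.1500] = 2.3986
Node d (S = 13): V_d = e^(−0.1)·[0.5690·6.1500 + 0.4310·16.5500] = 9.6209
Node 0 (S = 20): V_0 = e^(−0.1)·[0.5690·2.3986 + 0.4310·9.6209] = 4.9872

$4.99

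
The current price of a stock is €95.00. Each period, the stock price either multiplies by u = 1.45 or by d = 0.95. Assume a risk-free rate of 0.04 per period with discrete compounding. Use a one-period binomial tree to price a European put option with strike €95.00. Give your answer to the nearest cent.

Risk-neutral probability p = (1 + 0.04 − 0.95)/(1.45 − 0.95) = 0.0900/0.5000 = 0.1800
Terminal stock prices: S_u = 137.8, S_d = 90.25
Terminal payoffs (K − S): max(-42.75, 0) = 0, max(4.75, 0) = 4.75
Node 0 (S = 95): V_0 = 1/1.04·[0.1800·0.0000 + 0.8200·4.7500] = 3.7452

€3.75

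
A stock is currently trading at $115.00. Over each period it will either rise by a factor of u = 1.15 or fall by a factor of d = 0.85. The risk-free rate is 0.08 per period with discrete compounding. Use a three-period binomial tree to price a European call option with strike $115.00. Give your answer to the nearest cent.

$26.09

Risk-neutral probability p = (1 + 0.08 − 0.85)/(1.15 − 0.85) = 0.2300/0.3000 = 0.7667
Terminal stock prices: S_uuu = 174.9, S_uud = 129.3, S_udd = 95.55, S_ddd = 70.62
Terminal payoffs (S − K): max(59.9, 0) = 59.9, max(14.27, 0) = 14.27, max(-19.45, 0) = 0, max(-44.38, 0) = 0
Node uu (S = 152.1): V_uu = 1/1.08·[0.7667·59.9006 + 0.2333·14.2744] = 45.6060
Node ud (S = 112.4): V_ud = 1/1.08·[0.7667·14.2744 + 0.2333·0.0000] = 10.1330
Node dd (S = 83.09): V_dd = 1/1.08·[0.7667·0.0000 + 0.2333·0.0000] = 0.0000
Node u (S = 132.2): V_u = 1/1.08·[0.7667·45.6060 + 0.2333·10.1330] = 34.5639
Node d (S = 97.75): V_d = 1/1.08·[0.7667·10.1330 + 0.2333·0.0000] = 7.1932
Node 0 (S = 115): V_0 = 1/1.08·[0.7667·34.5639 + 0.2333·7.1932] = 26.0902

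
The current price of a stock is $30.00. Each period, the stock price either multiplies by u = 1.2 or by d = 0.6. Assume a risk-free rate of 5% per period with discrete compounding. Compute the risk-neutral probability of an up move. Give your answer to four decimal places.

Risk-neutral probability p = (1 + 0.05 − 0.6)/(1.2 − 0.6) = 0.4500/0.6000 = 0.7500

p = 0.7500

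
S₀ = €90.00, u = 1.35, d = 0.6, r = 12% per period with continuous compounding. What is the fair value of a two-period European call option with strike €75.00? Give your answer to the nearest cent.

Risk-neutral probability p = (e^0.12 − 0.6)/(1.35 − 0.6) = 0.5275/0.7500 = 0.7033
Terminal stock prices: S_uu = 164, S_ud = 72.9, S_dd = 32.4
Terminal payoffs (S − K): max(89.03, 0) = 89.03, max(-2.1, 0) = 0, max(-42.6, 0) = 0
Node u (S = 121.5): V_u = e^(−0.12)·[0.7033·89.0250 + 0.2967·0.0000] = 55.5335
Node d (S = 54): V_d = e^(−0.12)·[0.7033·0.0000 + 0.2967·0.0000] = 0.0000
Node 0 (S = 90): V_0 = e^(−0.12)·[0.7033·55.5335 + 0.2967·0.0000] = 34.6416

€34.64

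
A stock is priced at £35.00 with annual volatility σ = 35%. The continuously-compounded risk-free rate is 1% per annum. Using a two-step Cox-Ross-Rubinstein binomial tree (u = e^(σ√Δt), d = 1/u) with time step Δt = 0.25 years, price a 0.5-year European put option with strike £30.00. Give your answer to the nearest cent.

£1.53

CRR parameters: u = e^(σ√Δt) = e^(0.35·√0.25) = 1.1912, d = 1/u = 0.8395
Per-period rate: rΔt = 0.01·0.25 = 0.0025, so R = e^0.0025 = 1.0025
Risk-neutral probability p = (e^0.0025 − 0.8395)/(1.1912 − 0.8395) = 0.1630/0.3518 = 0.4635
Terminal stock prices: S_uu = 49.67, S_ud = 35, S_dd = 24.66
Terminal payoffs (K − S): max(-19.67, 0) = 0, max(-5, 0) = 0, max(5.336, 0) = 5.336
Node u (S = 41.69): V_u = e^(−0.0025)·[0.4635·0.0000 + 0.5365·0.0000] = 0.0000
Node d (S = 29.38): V_d = e^(−0.0025)·[0.4635·0.0000 + 0.5365·5.3359] = 2.8557
Node 0 (S = 35): V_0 = e^(−0.0025)·[0.4635·0.0000 + 0.5365·2.8557] = 1.5283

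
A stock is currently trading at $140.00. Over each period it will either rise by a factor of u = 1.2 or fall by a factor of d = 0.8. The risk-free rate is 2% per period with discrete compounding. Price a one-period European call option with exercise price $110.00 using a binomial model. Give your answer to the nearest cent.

Risk-neutral probability p = (1 + 0.02 − 0.8)/(1.2 − 0.8) = 0.2200/0.4000 = 0.5500
Terminal stock prices: S_u = 168, S_d = 112
Terminal payoffs (S − K): max(58, 0) = 58, max(2, 0) = 2
Node 0 (S = 140): V_0 = 1/1.02·[0.5500·58.0000 + 0.4500·2.0000] = 32.1569

$32.16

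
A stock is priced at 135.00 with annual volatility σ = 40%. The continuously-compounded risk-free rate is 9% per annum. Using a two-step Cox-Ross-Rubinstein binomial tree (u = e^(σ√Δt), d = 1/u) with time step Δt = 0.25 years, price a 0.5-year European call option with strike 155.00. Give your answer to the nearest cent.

11.39

CRR parameters: u = e^(σ√Δt) = e^(0.4·√0.25) = 1.2214, d = 1/u = 0.8187
Per-period rate: rΔt = 0.09·0.25 = 0.0225, so R = e^0.0225 = 1.0228
Risk-neutral probability p = (e^0.0225 − 0.8187)/(1.2214 − 0.8187) = 0.2040/0.4027 = 0.5067
Terminal stock prices: S_uu = 201.4, S_ud = 135, S_dd = 90.49
Terminal payoffs (S − K): max(46.4, 0) = 46.4, max(-20, 0) = 0, max(-64.51, 0) = 0
Node u (S = 164.9): V_u = e^(−0.0225)·[0.5067·46.3963 + 0.4933·0.0000] = 22.9849
Node d (S = 110.5): V_d = e^(−0.0225)·[0.5067·0.0000 + 0.4933·0.0000] = 0.0000
Node 0 (S = 135): V_0 = e^(−0.0225)·[0.5067·22.9849 + 0.4933·0.0000] = 11.3868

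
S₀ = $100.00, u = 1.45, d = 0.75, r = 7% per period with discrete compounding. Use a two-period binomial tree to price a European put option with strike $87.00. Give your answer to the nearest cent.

Risk-neutral probability p = (1 + 0.07 − 0.75)/(1.45 − 0.75) = 0.3200/0.7000 = 0.4571
Terminal stock prices: S_uu = 210.2, S_ud = 108.8, S_dd = 56.25
Terminal payoffs (K − S): max(-123.2, 0) = 0, max(-21.75, 0) = 0, max(30.75, 0) = 30.75
Node u (S = 145): V_u = 1/1.07·[0.4571·0.0000 + 0.5429·0.0000] = 0.0000
Node d (S = 75): V_d = 1/1.07·[0.4571·0.0000 + 0.5429·30.7500] = 15.6008
Node 0 (S = 100): V_0 = 1/1.07·[0.4571·0.0000 + 0.5429·15.6008] = 7.9150

$7.91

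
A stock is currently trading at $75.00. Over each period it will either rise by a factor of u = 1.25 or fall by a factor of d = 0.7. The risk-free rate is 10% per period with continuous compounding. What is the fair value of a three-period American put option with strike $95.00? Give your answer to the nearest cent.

Risk-neutral probability p = (e^0.1 − 0.7)/(1.25 − 0.7) = 0.4052/0.5500 = 0.7367
Terminal stock prices: S_uuu = 146.5, S_uud = 82.03, S_udd = 45.94, S_ddd = 25.72
Terminal payoffs (K − S): max(-51.48, 0) = 0, max(12.97, 0) = 12.97, max(49.06, 0) = 49.06, max(69.28, 0) = 69.28
Node uu (S = 117.2): continuation = e^(−0.1)·[0.7367·0.0000 + 0.2633·12.9688] = 3.0900; exercise value = 0.0000 ≤ continuation, so V_uu = 3.0900
Node ud (S = 65.62): continuation = e^(−0.1)·[0.7367·12.9688 + 0.2633·49.0625] = 20.3346; exercise value = 29.3750 > continuation, so V_ud = 29.3750 (exercise)
Node dd (S = 36.75): continuation = e^(−0.1)·[0.7367·49.0625 + 0.2633·69.2750] = 49.2096; exercise value = 58.2500 > continuation, so V_dd = 58.2500 (exercise)
Node u (S = 93.75): continuation = e^(−0.1)·[0.7367·3.0900 + 0.2633·29.3750] = 9.0588; exercise value = 1.2500 ≤ continuation, so V_u = 9.0588
Node d (S = 52.5): continuation = e^(−0.1)·[0.7367·29.3750 + 0.2633·58.2500] = 33.4596; exercise value = 42.5000 > continuation, so V_d = 42.5000 (exercise)
Node 0 (S = 75): continuation = e^(−0.1)·[0.7367·9.0588 + 0.2633·42.5000] = 16.1647; exercise value = 20.0000 > continuation, so V_0 = 20.0000 (exercise)

$20.00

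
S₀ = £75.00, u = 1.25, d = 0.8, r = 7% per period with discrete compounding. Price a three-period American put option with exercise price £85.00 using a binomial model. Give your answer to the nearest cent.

Risk-neutral probability p = (1 + 0.07 − 0.8)/(1.25 − 0.8) = 0.2700/0.4500 = 0.6000
Terminal stock prices: S_uuu = 146.5, S_uud = 93.75, S_udd = 60, S_ddd = 38.4
Terminal payoffs (K − S): max(-61.48, 0) = 0, max(-8.75, 0) = 0, max(25, 0) = 25, max(46.6, 0) = 46.6
Node uu (S = 117.2): continuation = 1/1.07·[0.6000·0.0000 + 0.4000·0.0000] = 0.0000; exercise value = 0.0000 ≤ continuation, so V_uu = 0.0000
Node ud (S = 75): continuation = 1/1.07·[0.6000·0.0000 + 0.4000·25.0000] = 9.3458; exercise value = 10.0000 > continuation, so V_ud = 10.0000 (exercise)
Node dd (S = 48): continuation = 1/1.07·[0.6000·25.0000 + 0.4000·46.6000] = 31.4393; exercise value = 37.0000 > continuation, so V_dd = 37.0000 (exercise)
Node u (S = 93.75): continuation = 1/1.07·[0.6000·0.0000 + 0.4000·10.0000] = 3.7383; exercise value = 0.0000 ≤ continuation, so V_u = 3.7383
Node d (S = 60): continuation = 1/1.07·[0.6000·10.0000 + 0.4000·37.0000] = 19.4393; exercise value = 25.0000 > continuation, so V_d = 25.0000 (exercise)
Node 0 (S = 75): continuation = 1/1.07·[0.6000·3.7383 + 0.4000·25.0000] = 11.4420; exercise value = 10.0000 ≤ continuation, so V_0 = 11.4420

£11.44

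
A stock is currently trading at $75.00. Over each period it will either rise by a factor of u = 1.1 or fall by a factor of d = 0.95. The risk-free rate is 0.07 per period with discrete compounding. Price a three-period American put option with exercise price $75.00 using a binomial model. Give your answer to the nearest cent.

Risk-neutral probability p = (1 + 0.07 − 0.95)/(1.1 − 0.95) = 0.1200/0.1500 = 0.8000
Terminal stock prices: S_uuu = 99.83, S_uud = 86.21, S_udd = 74.46, S_ddd = 64.3
Terminal payoffs (K − S): max(-24.83, 0) = 0, max(-11.21, 0) = 0, max(0.5438, 0) = 0.5438, max(10.7, 0) = 10.7
Node uu (S = 90.75): continuation = 1/1.07·[0.8000·0.0000 + 0.2000·0.0000] = 0.0000; exercise value = 0.0000 ≤ continuation, so V_uu = 0.0000
Node ud (S = 78.38): continuation = 1/1.07·[0.8000·0.0000 + 0.2000·0.5438] = 0.1016; exercise value = 0.0000 ≤ continuation, so V_ud = 0.1016
Node dd (S = 67.69): continuation = 1/1.07·[0.8000·0.5438 + 0.2000·10.6969] = 2.4060; exercise value = 7.3125 > continuation, so V_dd = 7.3125 (exercise)
Node u (S = 82.5): continuation = 1/1.07·[0.8000·0.0000 + 0.2000·0.1016] = 0.0190; exercise value = 0.0000 ≤ continuation, so V_u = 0.0190
Node d (S = 71.25): continuation = 1/1.07·[0.8000·0.1016 + 0.2000·7.3125] = 1.4428; exercise value = 3.7500 > continuation, so V_d = 3.7500 (exercise)
Node 0 (S = 75): continuation = 1/1.07·[0.8000·0.0190 + 0.2000·3.7500] = 0.7151; exercise value = 0.0000 ≤ continuation, so V_0 = 0.7151

$0.72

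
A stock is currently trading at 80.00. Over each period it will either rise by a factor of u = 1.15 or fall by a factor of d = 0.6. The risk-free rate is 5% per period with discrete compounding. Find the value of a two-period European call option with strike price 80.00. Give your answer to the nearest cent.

Risk-neutral probability p = (1 + 0.05 − 0.6)/(1.15 − 0.6) = 0.4500/0.5500 = 0.8182
Terminal stock prices: S_uu = 105.8, S_ud = 55.2, S_dd = 28.8
Terminal payoffs (S − K): max(25.8, 0) = 25.8, max(-24.8, 0) = 0, max(-51.2, 0) = 0
Node u (S = 92): V_u = 1/1.05·[0.8182·25.8000 + 0.1818·0.0000] = 20.1039
Node d (S = 48): V_d = 1/1.05·[0.8182·0.0000 + 0.1818·0.0000] = 0.0000
Node 0 (S = 80): V_0 = 1/1.05·[0.8182·20.1039 + 0.1818·0.0000] = 15.6654

15.67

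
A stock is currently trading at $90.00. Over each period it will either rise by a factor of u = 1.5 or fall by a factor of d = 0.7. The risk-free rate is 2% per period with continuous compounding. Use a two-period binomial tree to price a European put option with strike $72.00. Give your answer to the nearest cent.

Risk-neutral probability p = (e^0.02 − 0.7)/(1.5 − 0.7) = 0.3202/0.8000 = 0.4003
Terminal stock prices: S_uu = 202.5, S_ud = 94.5, S_dd = 44.1
Terminal payoffs (K − S): max(-130.5, 0) = 0, max(-22.5, 0) = 0, max(27.9, 0) = 27.9
Node u (S = 135): V_u = e^(−0.02)·[0.4003·0.0000 + 0.5997·0.0000] = 0.0000
Node d (S = 63): V_d = e^(−0.02)·[0.4003·0.0000 + 0.5997·27.9000] = 16.4016
Node 0 (S = 90): V_0 = e^(−0.02)·[0.4003·0.0000 + 0.5997·16.4016] = 9.6421

$9.64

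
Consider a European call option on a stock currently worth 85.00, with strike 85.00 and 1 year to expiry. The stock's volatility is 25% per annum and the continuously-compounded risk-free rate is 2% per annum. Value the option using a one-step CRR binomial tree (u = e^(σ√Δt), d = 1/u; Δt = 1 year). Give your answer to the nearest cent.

11.31

CRR parameters: u = e^(σ√Δt) = e^(0.25·√1) = 1.2840, d = 1/u = 0.7788
Per-period rate: rΔt = 0.02·1 = 0.02, so R = e^0.02 = 1.0202
Risk-neutral probability p = (e^0.02 − 0.7788)/(1.2840 − 0.7788) = 0.2414/0.5052 = 0.4778
Terminal stock prices: S_u = 109.1, S_d = 66.2
Terminal payoffs (S − K): max(24.14, 0) = 24.14, max(-18.8, 0) = 0
Node 0 (S = 85): V_0 = e^(−0.02)·[0.4778·24.1422 + 0.5222·0.0000] = 11.3069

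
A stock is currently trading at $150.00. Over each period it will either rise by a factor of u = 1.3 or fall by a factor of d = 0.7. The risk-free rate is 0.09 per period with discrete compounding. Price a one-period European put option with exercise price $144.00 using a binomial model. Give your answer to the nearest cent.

$12.52

Risk-neutral probability p = (1 + 0.09 − 0.7)/(1.3 − 0.7) = 0.3900/0.6000 = 0.6500
Terminal stock prices: S_u = 195, S_d = 105
Terminal payoffs (K − S): max(-51, 0) = 0, max(39, 0) = 39
Node 0 (S = 150): V_0 = 1/1.09·[0.6500·0.0000 + 0.3500·39.0000] = 12.5229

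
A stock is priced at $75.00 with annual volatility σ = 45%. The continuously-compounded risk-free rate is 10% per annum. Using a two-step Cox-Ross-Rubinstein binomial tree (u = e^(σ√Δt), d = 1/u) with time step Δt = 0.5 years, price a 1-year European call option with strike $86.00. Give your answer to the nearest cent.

$12.62

CRR parameters: u = e^(σ√Δt) = e^(0.45·√0.5) = 1.3746, d = 1/u = 0.7275
Per-period rate: rΔt = 0.1·0.5 = 0.05, so R = e^0.05 = 1.0513
Risk-neutral probability p = (e^0.05 − 0.7275)/(1.3746 − 0.7275) = 0.3238/0.6472 = 0.5003
Terminal stock prices: S_uu = 141.7, S_ud = 75, S_dd = 39.69
Terminal payoffs (S − K): max(55.72, 0) = 55.72, max(-11, 0) = 0, max(-46.31, 0) = 0
Node u (S = 103.1): V_u = e^(−0.05)·[0.5003·55.7244 + 0.4997·0.0000] = 26.5212
Node d (S = 54.56): V_d = e^(−0.05)·[0.5003·0.0000 + 0.4997·0.0000] = 0.0000
Node 0 (S = 75): V_0 = e^(−0.05)·[0.5003·26.5212 + 0.4997·0.0000] = 12.6223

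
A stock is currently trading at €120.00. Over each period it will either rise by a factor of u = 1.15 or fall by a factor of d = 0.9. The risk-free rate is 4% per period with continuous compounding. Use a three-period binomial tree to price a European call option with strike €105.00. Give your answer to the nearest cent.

€28.17

Risk-neutral probability p = (e^0.04 − 0.9)/(1.15 − 0.9) = 0.1408/0.2500 = 0.5632
Terminal stock prices: S_uuu = 182.5, S_uud = 142.8, S_udd = 111.8, S_ddd = 87.48
Terminal payoffs (S − K): max(77.5, 0) = 77.5, max(37.83, 0) = 37.83, max(6.78, 0) = 6.78, max(-17.52, 0) = 0
Node uu (S = 158.7): V_uu = e^(−0.04)·[0.5632·77.5050 + 0.4368·37.8300] = 57.8171
Node ud (S = 124.2): V_ud = e^(−0.04)·[0.5632·37.8300 + 0.4368·6.7800] = 23.3171
Node dd (S = 97.2): V_dd = e^(−0.04)·[0.5632·6.7800 + 0.4368·0.0000] = 3.6691
Node u (S = 138): V_u = e^(−0.04)·[0.5632·57.8171 + 0.4368·23.3171] = 41.0728
Node d (S = 108): V_d = e^(−0.04)·[0.5632·23.3171 + 0.4368·3.6691] = 14.1579
Node 0 (S = 120): V_0 = e^(−0.04)·[0.5632·41.0728 + 0.4368·14.1579] = 28.1680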